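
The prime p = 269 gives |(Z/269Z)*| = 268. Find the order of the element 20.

134

The order of 20 must divide p − 1 = 268 = 2^2 · 67.
Divisors: 1, 2, 4, 67, 134, 268.
Check each in increasing order: 20^1 ≡ 20;  20^2 ≡ 131;  20^4 ≡ 214;  20^67 ≡ 268;  20^134 ≡ 1.
Smallest exponent giving 1 is 134.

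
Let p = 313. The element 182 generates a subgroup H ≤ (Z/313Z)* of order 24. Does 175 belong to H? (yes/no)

⟨182⟩ has order 24; its elements mod 313 are {1, 5, 25, 29, 43, 54, 98, 99, 125, 131, 136, 145, 168, 177, 182, 188, 214, 215, 259, 270, 284, 288, 308, 312}.
175 is not in this set.

no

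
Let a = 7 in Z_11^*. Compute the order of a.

10

The order of 7 must divide p − 1 = 10 = 2 · 5.
Divisors: 1, 2, 5, 10.
Check each in increasing order: 7^1 ≡ 7;  7^2 ≡ 5;  7^5 ≡ 10;  7^10 ≡ 1.
Smallest exponent giving 1 is 10.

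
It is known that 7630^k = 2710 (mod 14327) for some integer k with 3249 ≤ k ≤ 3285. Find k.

Compute 7630^3249 mod 14327 = 9347, then multiply by 7630 repeatedly:
  7630^3249=9347  7630^3250=12131  7630^3251=7110  7630^3252=7278  7630^3253=14015
  7630^3254=12049  7630^3255=11838  7630^3256=6532  7630^3257=9854  7630^3258=12251
  7630^3259=5782  7630^3260=3827  7630^3261=1584  7630^3262=8259  7630^3263=6024
  7630^3264=2104  7630^3265=7280  7630^3266=621  7630^3267=10320  7630^3268=408
  7630^3269=4081  7630^3270=5459  7630^3271=3581  7630^3272=1441  7630^3273=6021
  7630^3274=7868  7630^3275=2710
Found 2710 at exponent 3275.

3275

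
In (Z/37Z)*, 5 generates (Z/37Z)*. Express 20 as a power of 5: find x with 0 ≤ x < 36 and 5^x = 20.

23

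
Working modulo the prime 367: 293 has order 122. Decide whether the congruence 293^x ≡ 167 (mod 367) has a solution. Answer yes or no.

yes

167 ∈ ⟨293⟩ iff 167^122 ≡ 1 (mod 367), since |⟨293⟩| = 122.
167^122 mod 367 = 1.
Since 1 = 1, 167 lies in the subgroup.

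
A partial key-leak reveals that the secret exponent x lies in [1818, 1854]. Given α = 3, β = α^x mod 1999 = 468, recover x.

Compute 3^1818 mod 1999 = 52, then multiply by 3 repeatedly:
  3^1818=52  3^1819=156  3^1820=468
Found 468 at exponent 1820.

1820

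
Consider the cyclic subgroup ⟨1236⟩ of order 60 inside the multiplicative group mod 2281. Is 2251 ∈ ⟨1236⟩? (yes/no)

2251 ∈ ⟨1236⟩ iff 2251^60 ≡ 1 (mod 2281), since |⟨1236⟩| = 60.
2251^60 mod 2281 = 372.
Since 372 ≠ 1, 2251 does not lie in the subgroup.

no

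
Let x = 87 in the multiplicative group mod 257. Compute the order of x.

256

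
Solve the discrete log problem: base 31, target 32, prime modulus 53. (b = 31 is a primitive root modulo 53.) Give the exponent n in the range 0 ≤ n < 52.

49

Baby-step giant-step with m = ceil(sqrt(52)) = 8.
Baby table (31^j mod 53 for j=0..7):
  0:1  1:31  2:7  3:5  4:49  5:35  6:25  7:33
Giant step factor: 31^(-8) ≡ 10 (mod 53).
Scan 32·10^i mod 53 for i = 0, 1, …:
  i=0: 32   i=1: 2   i=2: 20   i=3: 41
  i=4: 39   i=5: 19   i=6: 31
Match at i=6, j=1: n = 6·8 + 1 = 49.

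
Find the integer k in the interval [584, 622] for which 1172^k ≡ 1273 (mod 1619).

605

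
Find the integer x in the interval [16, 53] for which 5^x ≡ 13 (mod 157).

Compute 5^16 mod 157 = 81, then multiply by 5 repeatedly:
  5^16=81  5^17=91  5^18=141  5^19=77  5^20=71
  5^21=41  5^22=48  5^23=83  5^24=101  5^25=34
  5^26=13
Found 13 at exponent 26.

26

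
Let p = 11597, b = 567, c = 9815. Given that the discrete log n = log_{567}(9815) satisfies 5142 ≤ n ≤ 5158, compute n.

5147

Compute 567^5142 mod 11597 = 3167, then multiply by 567 repeatedly:
  567^5142=3167  567^5143=9751  567^5144=8645  567^5145=7781  567^5146=4967
  567^5147=9815
Found 9815 at exponent 5147.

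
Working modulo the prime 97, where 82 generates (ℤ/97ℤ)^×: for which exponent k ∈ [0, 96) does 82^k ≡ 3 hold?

74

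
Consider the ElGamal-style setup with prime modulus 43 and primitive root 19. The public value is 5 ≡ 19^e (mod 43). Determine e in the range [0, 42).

Successive powers of 19 modulo 43:
  19^0=1  19^1=19  19^2=17  19^3=22  19^4=31  19^5=30
  19^6=11  19^7=37  19^8=15  19^9=27  19^10=40  19^11=29
  19^12=35  19^13=20  19^14=36  19^15=39  19^16=10  19^17=18
  19^18=41  19^19=5
So 19^19 ≡ 5 (mod 43), giving e = 19.

19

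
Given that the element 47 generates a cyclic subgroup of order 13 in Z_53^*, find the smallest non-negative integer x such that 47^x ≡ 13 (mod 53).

Successive powers of 47 modulo 53:
  47^0=1  47^1=47  47^2=36  47^3=49  47^4=24  47^5=15
  47^6=16  47^7=10  47^8=46  47^9=42  47^10=13
So 47^10 ≡ 13 (mod 53), giving x = 10.

10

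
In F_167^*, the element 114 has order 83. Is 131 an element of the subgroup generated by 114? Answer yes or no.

no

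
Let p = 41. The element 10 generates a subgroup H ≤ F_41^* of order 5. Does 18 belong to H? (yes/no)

yes

⟨10⟩ has order 5; its elements mod 41 are {1, 10, 16, 18, 37}.
18 is in this set.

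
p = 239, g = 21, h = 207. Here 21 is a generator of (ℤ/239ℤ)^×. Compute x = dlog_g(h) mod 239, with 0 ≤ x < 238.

171

Baby-step giant-step with m = ceil(sqrt(238)) = 16.
Baby table (21^j mod 239 for j=0..15):
  0:1  1:21  2:202  3:179  4:174  5:69  6:15  7:76
  8:162  9:56  10:220  11:79  12:225  13:184  14:40  15:123
Giant step factor: 21^(-16) ≡ 213 (mod 239).
Scan 207·213^i mod 239 for i = 0, 1, …:
  i=0: 207   i=1: 115   i=2: 117   i=3: 65
  i=4: 222   i=5: 203   i=6: 219   i=7: 42
  i=8: 103   i=9: 190   i=10: 79
Match at i=10, j=11: x = 10·16 + 11 = 171.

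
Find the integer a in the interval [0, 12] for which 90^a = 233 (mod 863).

Compute 90^0 mod 863 = 1, then multiply by 90 repeatedly:
  90^0=1  90^1=90  90^2=333  90^3=628  90^4=425
  90^5=278  90^6=856  90^7=233
Found 233 at exponent 7.

7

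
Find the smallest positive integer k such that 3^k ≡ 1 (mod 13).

3

The order of 3 must divide p − 1 = 12 = 2^2 · 3.
Divisors: 1, 2, 3, 4, 6, 12.
Check each in increasing order: 3^1 ≡ 3;  3^2 ≡ 9;  3^3 ≡ 1.
Smallest exponent giving 1 is 3.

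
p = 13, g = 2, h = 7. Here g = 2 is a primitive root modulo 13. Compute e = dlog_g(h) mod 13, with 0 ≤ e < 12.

Successive powers of 2 modulo 13:
  2^0=1  2^1=2  2^2=4  2^3=8  2^4=3  2^5=6
  2^6=12  2^7=11  2^8=9  2^9=5  2^10=10  2^11=7
So 2^11 ≡ 7 (mod 13), giving e = 11.

11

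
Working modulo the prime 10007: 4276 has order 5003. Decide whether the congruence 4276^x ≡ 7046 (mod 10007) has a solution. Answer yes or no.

yes

7046 ∈ ⟨4276⟩ iff 7046^5003 ≡ 1 (mod 10007), since |⟨4276⟩| = 5003.
7046^5003 mod 10007 = 1.
Since 1 = 1, 7046 lies in the subgroup.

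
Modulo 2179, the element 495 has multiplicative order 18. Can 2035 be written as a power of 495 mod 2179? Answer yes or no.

no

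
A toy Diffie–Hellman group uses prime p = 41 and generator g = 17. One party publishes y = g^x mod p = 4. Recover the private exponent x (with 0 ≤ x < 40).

4

Successive powers of 17 modulo 41:
  17^0=1  17^1=17  17^2=2  17^3=34  17^4=4
So 17^4 ≡ 4 (mod 41), giving x = 4.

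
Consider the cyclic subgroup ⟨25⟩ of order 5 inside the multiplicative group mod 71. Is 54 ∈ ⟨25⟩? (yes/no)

yes

54 ∈ ⟨25⟩ iff 54^5 ≡ 1 (mod 71), since |⟨25⟩| = 5.
54^5 mod 71 = 1.
Since 1 = 1, 54 lies in the subgroup.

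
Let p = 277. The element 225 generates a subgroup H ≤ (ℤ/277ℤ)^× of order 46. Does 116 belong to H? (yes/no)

no

116 ∈ ⟨225⟩ iff 116^46 ≡ 1 (mod 277), since |⟨225⟩| = 46.
116^46 mod 277 = 116.
Since 116 ≠ 1, 116 does not lie in the subgroup.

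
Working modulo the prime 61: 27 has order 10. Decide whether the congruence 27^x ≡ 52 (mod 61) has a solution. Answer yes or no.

yes

⟨27⟩ has order 10; its elements mod 61 are {1, 3, 9, 20, 27, 34, 41, 52, 58, 60}.
52 is in this set.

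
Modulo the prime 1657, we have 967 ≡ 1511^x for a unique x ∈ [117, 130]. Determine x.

Compute 1511^117 mod 1657 = 224, then multiply by 1511 repeatedly:
  1511^117=224  1511^118=436  1511^119=967
Found 967 at exponent 119.

119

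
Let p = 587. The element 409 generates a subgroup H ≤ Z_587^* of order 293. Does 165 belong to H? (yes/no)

165 ∈ ⟨409⟩ iff 165^293 ≡ 1 (mod 587), since |⟨409⟩| = 293.
165^293 mod 587 = 1.
Since 1 = 1, 165 lies in the subgroup.

yes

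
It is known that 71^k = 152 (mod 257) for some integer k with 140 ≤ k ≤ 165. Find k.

143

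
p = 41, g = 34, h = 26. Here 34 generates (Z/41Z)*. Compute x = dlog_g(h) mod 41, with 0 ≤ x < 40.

3

Successive powers of 34 modulo 41:
  34^0=1  34^1=34  34^2=8  34^3=26
So 34^3 ≡ 26 (mod 41), giving x = 3.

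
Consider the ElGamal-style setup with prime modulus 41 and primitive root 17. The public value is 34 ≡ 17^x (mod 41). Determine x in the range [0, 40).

Successive powers of 17 modulo 41:
  17^0=1  17^1=17  17^2=2  17^3=34
So 17^3 ≡ 34 (mod 41), giving x = 3.

3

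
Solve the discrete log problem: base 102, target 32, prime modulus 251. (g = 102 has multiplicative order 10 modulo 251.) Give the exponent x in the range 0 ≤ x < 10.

9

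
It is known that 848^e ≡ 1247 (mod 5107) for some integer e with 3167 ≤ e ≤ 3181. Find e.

3175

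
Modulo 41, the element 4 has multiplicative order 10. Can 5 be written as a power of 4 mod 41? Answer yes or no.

no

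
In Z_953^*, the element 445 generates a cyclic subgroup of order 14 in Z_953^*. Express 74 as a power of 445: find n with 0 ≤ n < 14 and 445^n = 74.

Successive powers of 445 modulo 953:
  445^0=1  445^1=445  445^2=754  445^3=74
So 445^3 ≡ 74 (mod 953), giving n = 3.

3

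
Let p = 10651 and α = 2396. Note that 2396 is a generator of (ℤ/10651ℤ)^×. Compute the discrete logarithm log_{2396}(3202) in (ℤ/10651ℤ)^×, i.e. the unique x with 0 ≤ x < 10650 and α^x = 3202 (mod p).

Baby-step giant-step with m = ceil(sqrt(10650)) = 104.
Baby table (2396^j mod 10651 for j=0..103):
  0:1  1:2396  2:10578  3:6159  4:5329  5:8386  6:5070  7:5580
  8:2675  9:8049  10:7094  11:8879  12:4037  13:1544  14:3527  15:4449
  16:8804  17:5404  18:7019  19:10246  20:9512  21:8263  22:8590  23:3908
  24:1339  25:2293  26:8763  27:3027  28:10012  29:2700  30:4043  31:5269
  32:3089  33:9450  34:8825  35:2465  36:5486  37:1122  38:4260  39:3302
  40:8550  41:3927  42:4259  43:906  44:8623  45:8419  46:9581  47:3171
  48:3553  49:2839  50:6906  51:5773  52:7110  53:4611  54:2869  55:4229
  56:3583  57:162  58:4716  59:9476  60:7215  61:567  62:5855  63:1213
  64:9276  65:7310  66:4516  67:9571  68:513  69:4283  70:5155  71:6871
  72:7121  73:9665  74:2066  75:8072  76:8947  77:7200  78:7231  79:6950
  80:4687  81:3898  82:9332  83:3023  84:428  85:2992  86:709  87:5255
  88:1498  89:10472  90:7807  91:2416  92:5243  93:4699  94:697  95:8456
  96:2374  97:470  98:7765  99:8294  100:8309  101:1645  102:550  103:7727
Giant step factor: 2396^(-104) ≡ 8980 (mod 10651).
Scan 3202·8980^i mod 10651 for i = 0, 1, …:
  i=0: 3202   i=1: 6911   i=2: 8054   i=3: 4630
  i=4: 6547   i=5: 9191   i=6: 581   i=7: 9041
  i=8: 6258   i=9: 2164     …   i=39: 2084
  i=40: 513
Match at i=40, j=68: x = 40·104 + 68 = 4228.

4228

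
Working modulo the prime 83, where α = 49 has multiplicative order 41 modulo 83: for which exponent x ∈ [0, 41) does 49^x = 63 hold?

30

Successive powers of 49 modulo 83:
  49^0=1  49^1=49  49^2=77  49^3=38  49^4=36  49^5=21
  49^6=33  49^7=40  49^8=51  49^9=9  49^10=26  49^11=29
  49^12=10  49^13=75  49^14=23  49^15=48  49^16=28  49^17=44
  49^18=81  49^19=68  49^20=12  49^21=7  49^22=11  49^23=41
  49^24=17  49^25=3  49^26=64  49^27=65  49^28=31  49^29=25
  49^30=63
So 49^30 ≡ 63 (mod 83), giving x = 30.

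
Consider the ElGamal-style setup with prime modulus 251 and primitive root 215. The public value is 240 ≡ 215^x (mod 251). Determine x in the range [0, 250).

168

Baby-step giant-step with m = ceil(sqrt(250)) = 16.
Baby table (215^j mod 251 for j=0..15):
  0:1  1:215  2:41  3:30  4:175  5:226  6:147  7:230
  8:3  9:143  10:123  11:90  12:23  13:176  14:190  15:188
Giant step factor: 215^(-16) ≡ 28 (mod 251).
Scan 240·28^i mod 251 for i = 0, 1, …:
  i=0: 240   i=1: 194   i=2: 161   i=3: 241
  i=4: 222   i=5: 192   i=6: 105   i=7: 179
  i=8: 243   i=9: 27   i=10: 3
Match at i=10, j=8: x = 10·16 + 8 = 168.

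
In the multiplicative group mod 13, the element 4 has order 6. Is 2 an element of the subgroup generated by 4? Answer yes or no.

no

2 ∈ ⟨4⟩ iff 2^6 ≡ 1 (mod 13), since |⟨4⟩| = 6.
2^6 mod 13 = 12.
Since 12 ≠ 1, 2 does not lie in the subgroup.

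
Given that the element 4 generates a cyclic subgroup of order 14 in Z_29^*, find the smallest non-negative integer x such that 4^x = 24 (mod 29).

4

Successive powers of 4 modulo 29:
  4^0=1  4^1=4  4^2=16  4^3=6  4^4=24
So 4^4 ≡ 24 (mod 29), giving x = 4.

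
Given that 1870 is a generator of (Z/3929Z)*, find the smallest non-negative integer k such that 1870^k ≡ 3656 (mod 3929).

2901

Baby-step giant-step with m = ceil(sqrt(3928)) = 63.
Baby table (1870^j mod 3929 for j=0..62):
  0:1  1:1870  2:90  3:3282  4:242  5:705  6:2135  7:586
  8:3558  9:1663  10:1971  11:368  12:585  13:1688  14:1573  15:2618
  16:126  17:3809  18:3482  19:987  20:2989  21:2392  22:1838  23:3114
  24:402  25:1301  26:819  27:3149  28:2988  29:522  30:1748  31:3761
  32:160  33:596  34:2613  35:2563  36:3359  37:2788  38:3706  39:3393
  40:3504  41:2837  42:1040  43:3874  44:3233  45:2908  46:224  47:2406
  48:515  49:445  50:3131  51:760  52:2831  53:1607  54:3334  55:3186
  56:1456  57:3852  58:1383  59:928  60:2671  61:1011  62:721
Giant step factor: 1870^(-63) ≡ 3065 (mod 3929).
Scan 3656·3065^i mod 3929 for i = 0, 1, …:
  i=0: 3656   i=1: 132   i=2: 3822   i=3: 2081
  i=4: 1498   i=5: 2298   i=6: 2602   i=7: 3189
  i=8: 2862   i=9: 2502     …   i=45: 1606
  i=46: 3282
Match at i=46, j=3: k = 46·63 + 3 = 2901.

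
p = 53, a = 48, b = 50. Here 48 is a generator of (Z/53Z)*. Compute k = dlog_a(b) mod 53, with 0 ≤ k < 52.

7

Baby-step giant-step with m = ceil(sqrt(52)) = 8.
Baby table (48^j mod 53 for j=0..7):
  0:1  1:48  2:25  3:34  4:42  5:2  6:43  7:50
Giant step factor: 48^(-8) ≡ 46 (mod 53).
Scan 50·46^i mod 53 for i = 0, 1, …:
  i=0: 50
Match at i=0, j=7: k = 0·8 + 7 = 7.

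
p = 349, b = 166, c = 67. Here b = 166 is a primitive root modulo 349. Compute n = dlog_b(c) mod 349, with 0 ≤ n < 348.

192

Baby-step giant-step with m = ceil(sqrt(348)) = 19.
Baby table (166^j mod 349 for j=0..18):
  0:1  1:166  2:334  3:302  4:225  5:7  6:115  7:244
  8:20  9:179  10:49  11:107  12:312  13:140  14:206  15:343
  16:51  17:90  18:282
Giant step factor: 166^(-19) ≡ 129 (mod 349).
Scan 67·129^i mod 349 for i = 0, 1, …:
  i=0: 67   i=1: 267   i=2: 241   i=3: 28
  i=4: 122   i=5: 33   i=6: 69   i=7: 176
  i=8: 19   i=9: 8   i=10: 334
Match at i=10, j=2: n = 10·19 + 2 = 192.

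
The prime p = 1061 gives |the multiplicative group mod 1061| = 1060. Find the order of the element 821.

The order of 821 must divide p − 1 = 1060 = 2^2 · 5 · 53.
Divisors: 1, 2, 4, 5, 10, 20, 53, 106, 212, 265, 530, 1060.
Check each in increasing order: 821^1 ≡ 821;  821^2 ≡ 306;  821^4 ≡ 268;  821^5 ≡ 401;  821^10 ≡ 590;  821^20 ≡ 92;  821^53 ≡ 958;  821^106 ≡ 1060;  821^212 ≡ 1.
Smallest exponent giving 1 is 212.

212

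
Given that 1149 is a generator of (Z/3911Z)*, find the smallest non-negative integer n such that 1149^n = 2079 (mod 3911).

1428

Baby-step giant-step with m = ceil(sqrt(3910)) = 63.
Baby table (1149^j mod 3911 for j=0..62):
  0:1  1:1149  2:2194  3:2222  4:3106  5:1962  6:1602  7:2528
  8:2710  9:634  10:1020  11:2591  12:788  13:1971  14:210  15:2719
  16:3153  17:1211  18:3034  19:1365  20:74  21:2895  22:2005  23:166
  24:3006  25:481  26:1218  27:3255  28:1079  29:3895  30:1171  31:95
  32:3558  33:1147  34:3807  35:1745  36:2573  37:3572  38:1589  39:3235
  40:1565  41:3036  42:3663  43:551  44:3428  45:395  46:179  47:2299
  48:1626  49:2727  50:612  51:3119  52:1255  53:2747  54:126  55:67
  56:2674  57:2291  58:256  59:819  60:2391  61:1737  62:1203
Giant step factor: 1149^(-63) ≡ 322 (mod 3911).
Scan 2079·322^i mod 3911 for i = 0, 1, …:
  i=0: 2079   i=1: 657   i=2: 360   i=3: 2501
  i=4: 3567   i=5: 2651   i=6: 1024   i=7: 1204
  i=8: 499   i=9: 327     …   i=21: 1894
  i=22: 3663
Match at i=22, j=42: n = 22·63 + 42 = 1428.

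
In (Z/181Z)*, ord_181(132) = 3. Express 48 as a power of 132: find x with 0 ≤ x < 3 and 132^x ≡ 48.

2

Successive powers of 132 modulo 181:
  132^0=1  132^1=132  132^2=48
So 132^2 ≡ 48 (mod 181), giving x = 2.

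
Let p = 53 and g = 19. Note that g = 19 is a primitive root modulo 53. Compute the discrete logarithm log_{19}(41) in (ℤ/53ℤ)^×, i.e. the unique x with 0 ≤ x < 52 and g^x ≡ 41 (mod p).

Baby-step giant-step with m = ceil(sqrt(52)) = 8.
Baby table (19^j mod 53 for j=0..7):
  0:1  1:19  2:43  3:22  4:47  5:45  6:7  7:27
Giant step factor: 19^(-8) ≡ 28 (mod 53).
Scan 41·28^i mod 53 for i = 0, 1, …:
  i=0: 41   i=1: 35   i=2: 26   i=3: 39
  i=4: 32   i=5: 48   i=6: 19
Match at i=6, j=1: x = 6·8 + 1 = 49.

49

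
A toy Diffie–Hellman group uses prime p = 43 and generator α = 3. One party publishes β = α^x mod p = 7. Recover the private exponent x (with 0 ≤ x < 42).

35

Baby-step giant-step with m = ceil(sqrt(42)) = 7.
Baby table (3^j mod 43 for j=0..6):
  0:1  1:3  2:9  3:27  4:38  5:28  6:41
Giant step factor: 3^(-7) ≡ 7 (mod 43).
Scan 7·7^i mod 43 for i = 0, 1, …:
  i=0: 7   i=1: 6   i=2: 42   i=3: 36
  i=4: 37   i=5: 1
Match at i=5, j=0: x = 5·7 + 0 = 35.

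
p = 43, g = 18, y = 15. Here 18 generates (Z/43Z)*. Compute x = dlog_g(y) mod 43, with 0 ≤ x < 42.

Baby-step giant-step with m = ceil(sqrt(42)) = 7.
Baby table (18^j mod 43 for j=0..6):
  0:1  1:18  2:23  3:27  4:13  5:19  6:41
Giant step factor: 18^(-7) ≡ 37 (mod 43).
Scan 15·37^i mod 43 for i = 0, 1, …:
  i=0: 15   i=1: 39   i=2: 24   i=3: 28
  i=4: 4   i=5: 19
Match at i=5, j=5: x = 5·7 + 5 = 40.

40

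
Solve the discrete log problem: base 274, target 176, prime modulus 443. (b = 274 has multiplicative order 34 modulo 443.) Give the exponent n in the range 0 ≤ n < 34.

Successive powers of 274 modulo 443:
  274^0=1  274^1=274  274^2=209  274^3=119  274^4=267  274^5=63
  274^6=428  274^7=320  274^8=409  274^9=430  274^10=425  274^11=384
  274^12=225  274^13=73  274^14=67  274^15=195  274^16=270  274^17=442
  274^18=169  274^19=234  274^20=324  274^21=176
So 274^21 ≡ 176 (mod 443), giving n = 21.

21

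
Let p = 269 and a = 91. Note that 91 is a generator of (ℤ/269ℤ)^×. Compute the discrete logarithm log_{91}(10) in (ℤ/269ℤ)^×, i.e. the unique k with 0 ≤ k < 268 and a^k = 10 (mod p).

Baby-step giant-step with m = ceil(sqrt(268)) = 17.
Baby table (91^j mod 269 for j=0..16):
  0:1  1:91  2:211  3:102  4:136  5:2  6:182  7:153
  8:204  9:3  10:4  11:95  12:37  13:139  14:6  15:8
  16:190
Giant step factor: 91^(-17) ≡ 40 (mod 269).
Scan 10·40^i mod 269 for i = 0, 1, …:
  i=0: 10   i=1: 131   i=2: 129   i=3: 49
  i=4: 77   i=5: 121   i=6: 267   i=7: 189
  i=8: 28   i=9: 44     …   i=13: 16
  i=14: 102
Match at i=14, j=3: k = 14·17 + 3 = 241.

241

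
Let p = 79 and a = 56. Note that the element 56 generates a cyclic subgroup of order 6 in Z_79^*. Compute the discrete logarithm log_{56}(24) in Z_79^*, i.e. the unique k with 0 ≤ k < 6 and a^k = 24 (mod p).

Successive powers of 56 modulo 79:
  56^0=1  56^1=56  56^2=55  56^3=78  56^4=23  56^5=24
So 56^5 ≡ 24 (mod 79), giving k = 5.

5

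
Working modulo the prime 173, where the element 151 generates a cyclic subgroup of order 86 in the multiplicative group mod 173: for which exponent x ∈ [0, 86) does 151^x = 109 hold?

54

Baby-step giant-step with m = ceil(sqrt(86)) = 10.
Baby table (151^j mod 173 for j=0..9):
  0:1  1:151  2:138  3:78  4:14  5:38  6:29  7:54
  8:23  9:13
Giant step factor: 151^(-10) ≡ 124 (mod 173).
Scan 109·124^i mod 173 for i = 0, 1, …:
  i=0: 109   i=1: 22   i=2: 133   i=3: 57
  i=4: 148   i=5: 14
Match at i=5, j=4: x = 5·10 + 4 = 54.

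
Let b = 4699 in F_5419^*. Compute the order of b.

The order of 4699 must divide p − 1 = 5418 = 2 · 3^2 · 7 · 43.
Divisors: 1, 2, 3, 6, 7, 9, 14, 18, 21, 42, 43, 63, 86, 126, 129, 258, 301, 387, 602, 774, 903, 1806, 2709, 5418.
Check each in increasing order: 4699^1 ≡ 4699;  4699^2 ≡ 3595;  4699^3 ≡ 1882;  4699^6 ≡ 3317;  4699^7 ≡ 1539;  4699^9 ≡ 5325;  4699^14 ≡ 418;  4699^18 ≡ 3417;  4699^21 ≡ 3860;  4699^42 ≡ 2769;  4699^43 ≡ 512;  4699^63 ≡ 2072;  4699^86 ≡ 2032;  4699^126 ≡ 1336;  4699^129 ≡ 5355;  4699^258 ≡ 4096;  4699^301 ≡ 5418;  4699^387 ≡ 3387;  4699^602 ≡ 1.
Smallest exponent giving 1 is 602.

602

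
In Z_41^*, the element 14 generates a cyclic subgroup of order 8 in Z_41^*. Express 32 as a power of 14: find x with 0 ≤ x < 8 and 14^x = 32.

2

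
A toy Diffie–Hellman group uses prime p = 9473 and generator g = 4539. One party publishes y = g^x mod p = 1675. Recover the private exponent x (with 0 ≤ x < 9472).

Baby-step giant-step with m = ceil(sqrt(9472)) = 98.
Baby table (4539^j mod 9473 for j=0..97):
  0:1  1:4539  2:8219  3:1367  4:9471  5:395  6:2508  7:6739
  8:4  9:8683  10:4457  11:5468  12:9465  13:1580  14:559  15:8010
  16:16  17:6313  18:8355  19:2926  20:9441  21:6320  22:2236  23:3621
  24:64  25:6306  26:5001  27:2231  28:9345  29:6334  30:8944  31:5011
  32:256  33:6278  34:1058  35:8924  36:8961  37:6390  38:7357  39:1098
  40:1024  41:6166  42:4232  43:7277  44:7425  45:6614  46:1009  47:4392
  48:4096  49:5718  50:7455  51:689  52:1281  53:7510  54:4036  55:8095
  56:6911  57:3926  58:1401  59:2756  60:5124  61:1621  62:6671  63:3961
  64:8698  65:6231  66:5604  67:1551  68:1550  69:6484  70:7738  71:6371
  72:6373  73:5978  74:3470  75:6204  76:6200  77:6990  78:2533  79:6538
  80:6546  81:4966  82:4407  83:5870  84:5854  85:9014  86:659  87:7206
  88:7238  89:918  90:8155  91:4534  92:4470  93:7637  94:2636  95:405
  96:533  97:3672
Giant step factor: 4539^(-98) ≡ 3538 (mod 9473).
Scan 1675·3538^i mod 9473 for i = 0, 1, …:
  i=0: 1675   i=1: 5525   i=2: 4651   i=3: 637
  i=4: 8605   i=5: 7741   i=6: 1215   i=7: 7401
  i=8: 1366   i=9: 1678     …   i=24: 2868
  i=25: 1401
Match at i=25, j=58: x = 25·98 + 58 = 2508.

2508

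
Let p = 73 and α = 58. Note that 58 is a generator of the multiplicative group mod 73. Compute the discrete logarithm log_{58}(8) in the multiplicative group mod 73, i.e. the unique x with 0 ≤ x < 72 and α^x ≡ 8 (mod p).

24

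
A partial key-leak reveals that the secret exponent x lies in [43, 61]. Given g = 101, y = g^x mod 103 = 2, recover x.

52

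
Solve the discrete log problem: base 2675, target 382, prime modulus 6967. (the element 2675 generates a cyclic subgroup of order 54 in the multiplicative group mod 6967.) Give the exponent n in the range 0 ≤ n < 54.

Successive powers of 2675 modulo 6967:
  2675^0=1  2675^1=2675  2675^2=516  2675^3=834  2675^4=1510  2675^5=5357
  2675^6=5823  2675^7=5280  2675^8=1891  2675^9=383  2675^10=376  2675^11=2552
  2675^12=5907  2675^13=69  2675^14=3433  2675^15=769  2675^16=1810  2675^17=6652
  2675^18=382
So 2675^18 ≡ 382 (mod 6967), giving n = 18.

18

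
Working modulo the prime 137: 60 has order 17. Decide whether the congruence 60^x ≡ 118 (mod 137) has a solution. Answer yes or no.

⟨60⟩ has order 17; its elements mod 137 are {1, 16, 34, 38, 50, 56, 59, 60, 72, 73, 74, 88, 115, 119, 122, 123, 133}.
118 is not in this set.

no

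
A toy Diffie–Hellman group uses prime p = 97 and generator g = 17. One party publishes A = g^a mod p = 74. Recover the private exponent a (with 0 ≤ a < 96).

37

Baby-step giant-step with m = ceil(sqrt(96)) = 10.
Baby table (17^j mod 97 for j=0..9):
  0:1  1:17  2:95  3:63  4:4  5:68  6:89  7:58
  8:16  9:78
Giant step factor: 17^(-10) ≡ 3 (mod 97).
Scan 74·3^i mod 97 for i = 0, 1, …:
  i=0: 74   i=1: 28   i=2: 84   i=3: 58
Match at i=3, j=7: a = 3·10 + 7 = 37.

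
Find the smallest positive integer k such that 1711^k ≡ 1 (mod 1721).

215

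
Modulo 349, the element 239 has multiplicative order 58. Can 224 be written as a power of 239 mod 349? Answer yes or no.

yes

224 ∈ ⟨239⟩ iff 224^58 ≡ 1 (mod 349), since |⟨239⟩| = 58.
224^58 mod 349 = 1.
Since 1 = 1, 224 lies in the subgroup.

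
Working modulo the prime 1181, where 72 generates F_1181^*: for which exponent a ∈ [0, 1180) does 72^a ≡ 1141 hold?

Baby-step giant-step with m = ceil(sqrt(1180)) = 35.
Baby table (72^j mod 1181 for j=0..34):
  0:1  1:72  2:460  3:52  4:201  5:300  6:342  7:1004
  8:247  9:69  10:244  11:1034  12:45  13:878  14:623  15:1159
  16:778  17:509  18:37  19:302  20:486  21:743  22:351  23:471
  24:844  25:537  26:872  27:191  28:761  29:466  30:484  31:599
  32:612  33:367  34:442
Giant step factor: 72^(-35) ≡ 1106 (mod 1181).
Scan 1141·1106^i mod 1181 for i = 0, 1, …:
  i=0: 1141   i=1: 638   i=2: 571   i=3: 872
Match at i=3, j=26: a = 3·35 + 26 = 131.

131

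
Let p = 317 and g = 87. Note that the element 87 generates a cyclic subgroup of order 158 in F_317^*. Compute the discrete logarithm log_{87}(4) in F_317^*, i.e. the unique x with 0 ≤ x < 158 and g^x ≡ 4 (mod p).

Baby-step giant-step with m = ceil(sqrt(158)) = 13.
Baby table (87^j mod 317 for j=0..12):
  0:1  1:87  2:278  3:94  4:253  5:138  6:277  7:7
  8:292  9:44  10:24  11:186  12:15
Giant step factor: 87^(-13) ≡ 60 (mod 317).
Scan 4·60^i mod 317 for i = 0, 1, …:
  i=0: 4   i=1: 240   i=2: 135   i=3: 175
  i=4: 39   i=5: 121   i=6: 286   i=7: 42
  i=8: 301   i=9: 308   i=10: 94
Match at i=10, j=3: x = 10·13 + 3 = 133.

133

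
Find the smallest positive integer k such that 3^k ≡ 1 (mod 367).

The order of 3 must divide p − 1 = 366 = 2 · 3 · 61.
Divisors: 1, 2, 3, 6, 61, 122, 183, 366.
Check each in increasing order: 3^1 ≡ 3;  3^2 ≡ 9;  3^3 ≡ 27;  3^6 ≡ 362;  3^61 ≡ 366;  3^122 ≡ 1.
Smallest exponent giving 1 is 122.

122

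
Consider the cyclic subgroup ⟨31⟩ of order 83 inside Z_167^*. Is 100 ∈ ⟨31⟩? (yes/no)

yes

100 ∈ ⟨31⟩ iff 100^83 ≡ 1 (mod 167), since |⟨31⟩| = 83.
100^83 mod 167 = 1.
Since 1 = 1, 100 lies in the subgroup.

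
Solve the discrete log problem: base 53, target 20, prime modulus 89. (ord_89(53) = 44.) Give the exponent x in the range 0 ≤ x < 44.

25

Successive powers of 53 modulo 89:
  53^0=1  53^1=53  53^2=50  53^3=69  53^4=8  53^5=68
  53^6=44  53^7=18  53^8=64  53^9=10  53^10=85  53^11=55
  53^12=67  53^13=80  53^14=57  53^15=84  53^16=2  53^17=17
  53^18=11  53^19=49  53^20=16  53^21=47  53^22=88  53^23=36
  53^24=39  53^25=20
So 53^25 ≡ 20 (mod 89), giving x = 25.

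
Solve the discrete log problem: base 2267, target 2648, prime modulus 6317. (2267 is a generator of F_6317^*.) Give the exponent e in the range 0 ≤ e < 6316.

Baby-step giant-step with m = ceil(sqrt(6316)) = 80.
Baby table (2267^j mod 6317 for j=0..79):
  0:1  1:2267  2:3568  3:2896  4:1869  5:4633  6:4157  7:5272
  8:6177  9:4787  10:5840  11:5165  12:3654  13:2031  14:5501  15:1009
  16:649  17:5739  18:3610  19:3355  20:117  21:6242  22:534  23:4031
  24:3895  25:5116  26:6277  27:4075  28:2571  29:4183  30:1044  31:4190
  32:4279  33:3898  34:5600  35:4347  36:129  37:1861  38:5448  39:881
  40:1055  41:3859  42:5625  43:4169  44:891  45:4774  46:1637  47:3000
  48:3908  49:3002  50:2125  51:3821  52:1600  53:1242  54:4549  55:3239
  56:2459  57:2959  58:5716  59:2005  60:3412  61:2996  62:1157  63:1364
  64:3175  65:2662  66:2019  67:3565  68:2412  69:3799  70:2262  71:4867
  72:4007  73:23  74:1605  75:6260  76:3438  77:5085  78:5487  79:856
Giant step factor: 2267^(-80) ≡ 374 (mod 6317).
Scan 2648·374^i mod 6317 for i = 0, 1, …:
  i=0: 2648   i=1: 4900   i=2: 670   i=3: 4217
  i=4: 4225   i=5: 900   i=6: 1799   i=7: 3224
  i=8: 5546   i=9: 2228     …   i=16: 4373
  i=17: 5716
Match at i=17, j=58: e = 17·80 + 58 = 1418.

1418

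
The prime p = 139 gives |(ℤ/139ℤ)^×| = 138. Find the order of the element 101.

138

The order of 101 must divide p − 1 = 138 = 2 · 3 · 23.
Divisors: 1, 2, 3, 6, 23, 46, 69, 138.
Check each in increasing order: 101^1 ≡ 101;  101^2 ≡ 54;  101^3 ≡ 33;  101^6 ≡ 116;  101^23 ≡ 43;  101^46 ≡ 42;  101^69 ≡ 138;  101^138 ≡ 1.
Smallest exponent giving 1 is 138.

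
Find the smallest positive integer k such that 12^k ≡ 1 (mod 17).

16

The order of 12 must divide p − 1 = 16 = 2^4.
Divisors: 1, 2, 4, 8, 16.
Check each in increasing order: 12^1 ≡ 12;  12^2 ≡ 8;  12^4 ≡ 13;  12^8 ≡ 16;  12^16 ≡ 1.
Smallest exponent giving 1 is 16.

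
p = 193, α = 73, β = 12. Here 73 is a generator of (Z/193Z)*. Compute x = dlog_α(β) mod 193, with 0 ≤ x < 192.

8

Baby-step giant-step with m = ceil(sqrt(192)) = 14.
Baby table (73^j mod 193 for j=0..13):
  0:1  1:73  2:118  3:122  4:28  5:114  6:23  7:135
  8:12  9:104  10:65  11:113  12:143  13:17
Giant step factor: 73^(-14) ≡ 100 (mod 193).
Scan 12·100^i mod 193 for i = 0, 1, …:
  i=0: 12
Match at i=0, j=8: x = 0·14 + 8 = 8.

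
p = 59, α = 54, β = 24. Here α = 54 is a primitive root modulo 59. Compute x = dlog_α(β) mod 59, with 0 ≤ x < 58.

33

Baby-step giant-step with m = ceil(sqrt(58)) = 8.
Baby table (54^j mod 59 for j=0..7):
  0:1  1:54  2:25  3:52  4:35  5:2  6:49  7:50
Giant step factor: 54^(-8) ≡ 21 (mod 59).
Scan 24·21^i mod 59 for i = 0, 1, …:
  i=0: 24   i=1: 32   i=2: 23   i=3: 11
  i=4: 54
Match at i=4, j=1: x = 4·8 + 1 = 33.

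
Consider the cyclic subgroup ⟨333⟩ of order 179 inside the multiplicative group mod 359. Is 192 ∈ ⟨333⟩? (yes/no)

192 ∈ ⟨333⟩ iff 192^179 ≡ 1 (mod 359), since |⟨333⟩| = 179.
192^179 mod 359 = 1.
Since 1 = 1, 192 lies in the subgroup.

yes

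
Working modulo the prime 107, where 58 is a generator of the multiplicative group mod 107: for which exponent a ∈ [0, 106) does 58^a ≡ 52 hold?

84

Baby-step giant-step with m = ceil(sqrt(106)) = 11.
Baby table (58^j mod 107 for j=0..10):
  0:1  1:58  2:47  3:51  4:69  5:43  6:33  7:95
  8:53  9:78  10:30
Giant step factor: 58^(-11) ≡ 65 (mod 107).
Scan 52·65^i mod 107 for i = 0, 1, …:
  i=0: 52   i=1: 63   i=2: 29   i=3: 66
  i=4: 10   i=5: 8   i=6: 92   i=7: 95
Match at i=7, j=7: a = 7·11 + 7 = 84.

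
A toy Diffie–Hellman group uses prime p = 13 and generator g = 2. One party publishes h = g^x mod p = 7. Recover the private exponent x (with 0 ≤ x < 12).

11

Successive powers of 2 modulo 13:
  2^0=1  2^1=2  2^2=4  2^3=8  2^4=3  2^5=6
  2^6=12  2^7=11  2^8=9  2^9=5  2^10=10  2^11=7
So 2^11 ≡ 7 (mod 13), giving x = 11.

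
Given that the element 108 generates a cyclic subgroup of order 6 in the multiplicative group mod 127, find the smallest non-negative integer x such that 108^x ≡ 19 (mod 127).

4

Successive powers of 108 modulo 127:
  108^0=1  108^1=108  108^2=107  108^3=126  108^4=19
So 108^4 ≡ 19 (mod 127), giving x = 4.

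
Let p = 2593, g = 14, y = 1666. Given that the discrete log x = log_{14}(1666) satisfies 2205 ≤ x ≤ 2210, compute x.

2206

Compute 14^2205 mod 2593 = 119, then multiply by 14 repeatedly:
  14^2205=119  14^2206=1666
Found 1666 at exponent 2206.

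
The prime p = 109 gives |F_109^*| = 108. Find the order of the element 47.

108

The order of 47 must divide p − 1 = 108 = 2^2 · 3^3.
Divisors: 1, 2, 3, 4, 6, 9, 12, 18, 27, 36, 54, 108.
Check each in increasing order: 47^1 ≡ 47;  47^2 ≡ 29;  47^3 ≡ 55;  47^4 ≡ 78;  47^6 ≡ 82;  47^9 ≡ 41;  47^12 ≡ 75;  47^18 ≡ 46;  47^27 ≡ 33;  47^36 ≡ 45;  47^54 ≡ 108;  47^108 ≡ 1.
Smallest exponent giving 1 is 108.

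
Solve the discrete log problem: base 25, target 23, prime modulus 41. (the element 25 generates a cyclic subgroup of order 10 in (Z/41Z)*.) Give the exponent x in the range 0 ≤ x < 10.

Successive powers of 25 modulo 41:
  25^0=1  25^1=25  25^2=10  25^3=4  25^4=18  25^5=40
  25^6=16  25^7=31  25^8=37  25^9=23
So 25^9 ≡ 23 (mod 41), giving x = 9.

9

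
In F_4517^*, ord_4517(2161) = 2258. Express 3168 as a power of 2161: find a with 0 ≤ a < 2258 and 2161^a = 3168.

Baby-step giant-step with m = ceil(sqrt(2258)) = 48.
Baby table (2161^j mod 4517 for j=0..47):
  0:1  1:2161  2:3860  3:3078  4:2534  5:1370  6:1935  7:3310
  8:2499  9:2524  10:2345  11:3988  12:4149  13:4261  14:2375  15:1063
  16:2507  17:1744  18:1606  19:1510  20:1836  21:1670  22:4304  23:441
  24:4431  25:3868  26:2298  27:1795  28:3409  29:4139  30:719  31:4428
  32:1902  33:4269  34:1595  35:324  36:29  37:3948  38:3532  39:3439
  40:1214  41:3594  42:1911  43:1133  44:199  45:924  46:250  47:2727
Giant step factor: 2161^(-48) ≡ 1536 (mod 4517).
Scan 3168·1536^i mod 4517 for i = 0, 1, …:
  i=0: 3168   i=1: 1239   i=2: 1447   i=3: 228
  i=4: 2399   i=5: 3509   i=6: 1043   i=7: 3030
  i=8: 1570   i=9: 3959     …   i=17: 1520
  i=18: 3948
Match at i=18, j=37: a = 18·48 + 37 = 901.

901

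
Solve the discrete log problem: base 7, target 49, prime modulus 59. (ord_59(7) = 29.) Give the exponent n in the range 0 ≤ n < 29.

2

Successive powers of 7 modulo 59:
  7^0=1  7^1=7  7^2=49
So 7^2 ≡ 49 (mod 59), giving n = 2.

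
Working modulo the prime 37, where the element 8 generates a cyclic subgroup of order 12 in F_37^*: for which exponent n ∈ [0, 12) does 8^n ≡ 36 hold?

Successive powers of 8 modulo 37:
  8^0=1  8^1=8  8^2=27  8^3=31  8^4=26  8^5=23
  8^6=36
So 8^6 ≡ 36 (mod 37), giving n = 6.

6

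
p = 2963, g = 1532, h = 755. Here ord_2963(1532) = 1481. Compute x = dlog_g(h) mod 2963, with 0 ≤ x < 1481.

Baby-step giant-step with m = ceil(sqrt(1481)) = 39.
Baby table (1532^j mod 2963 for j=0..38):
  0:1  1:1532  2:328  3:1749  4:916  5:1813  6:1185  7:2064
  8:527  9:1428  10:1002  11:230  12:2726  13:1365  14:2265  15:307
  16:2170  17:2917  18:640  19:2690  20:2510  21:2309  22:2529  23:1787
  24:2835  25:2425  26:2461  27:1316  28:1272  29:2013  30:2396  31:2478
  32:693  33:922  34:2116  35:190  36:706  37:97  38:454
Giant step factor: 1532^(-39) ≡ 1083 (mod 2963).
Scan 755·1083^i mod 2963 for i = 0, 1, …:
  i=0: 755   i=1: 2840   i=2: 126   i=3: 160
  i=4: 1426   i=5: 635   i=6: 289   i=7: 1872
  i=8: 684   i=9: 22     …   i=29: 2820
  i=30: 2170
Match at i=30, j=16: x = 30·39 + 16 = 1186.

1186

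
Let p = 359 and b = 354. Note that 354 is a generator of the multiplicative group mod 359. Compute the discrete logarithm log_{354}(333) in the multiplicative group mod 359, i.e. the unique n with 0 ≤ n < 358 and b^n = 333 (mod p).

282

Baby-step giant-step with m = ceil(sqrt(358)) = 19.
Baby table (354^j mod 359 for j=0..18):
  0:1  1:354  2:25  3:234  4:266  5:106  6:188  7:137
  8:33  9:194  10:107  11:183  12:162  13:267  14:101  15:213
  16:12  17:299  18:300
Giant step factor: 354^(-19) ≡ 129 (mod 359).
Scan 333·129^i mod 359 for i = 0, 1, …:
  i=0: 333   i=1: 236   i=2: 288   i=3: 175
  i=4: 317   i=5: 326   i=6: 51   i=7: 117
  i=8: 15   i=9: 140     …   i=13: 309
  i=14: 12
Match at i=14, j=16: n = 14·19 + 16 = 282.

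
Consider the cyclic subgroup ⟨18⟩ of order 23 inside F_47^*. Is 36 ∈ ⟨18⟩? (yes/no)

yes

36 ∈ ⟨18⟩ iff 36^23 ≡ 1 (mod 47), since |⟨18⟩| = 23.
36^23 mod 47 = 1.
Since 1 = 1, 36 lies in the subgroup.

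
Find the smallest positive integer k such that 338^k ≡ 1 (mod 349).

The order of 338 must divide p − 1 = 348 = 2^2 · 3 · 29.
Divisors: 1, 2, 3, 4, 6, 12, 29, 58, 87, 116, 174, 348.
Check each in increasing order: 338^1 ≡ 338;  338^2 ≡ 121;  338^3 ≡ 65;  338^4 ≡ 332;  338^6 ≡ 37;  338^12 ≡ 322;  338^29 ≡ 213;  338^58 ≡ 348;  338^87 ≡ 136;  338^116 ≡ 1.
Smallest exponent giving 1 is 116.

116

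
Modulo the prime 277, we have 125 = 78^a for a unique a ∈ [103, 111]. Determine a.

Compute 78^103 mod 277 = 232, then multiply by 78 repeatedly:
  78^103=232  78^104=91  78^105=173  78^106=198  78^107=209
  78^108=236  78^109=126  78^110=133  78^111=125
Found 125 at exponent 111.

111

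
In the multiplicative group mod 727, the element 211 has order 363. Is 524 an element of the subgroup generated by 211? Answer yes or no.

524 ∈ ⟨211⟩ iff 524^363 ≡ 1 (mod 727), since |⟨211⟩| = 363.
524^363 mod 727 = 1.
Since 1 = 1, 524 lies in the subgroup.

yes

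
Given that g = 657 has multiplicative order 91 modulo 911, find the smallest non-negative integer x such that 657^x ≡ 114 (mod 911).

41

Baby-step giant-step with m = ceil(sqrt(91)) = 10.
Baby table (657^j mod 911 for j=0..9):
  0:1  1:657  2:746  3:4  4:806  5:251  6:16  7:491
  8:93  9:64
Giant step factor: 657^(-10) ≡ 494 (mod 911).
Scan 114·494^i mod 911 for i = 0, 1, …:
  i=0: 114   i=1: 745   i=2: 897   i=3: 372
  i=4: 657
Match at i=4, j=1: x = 4·10 + 1 = 41.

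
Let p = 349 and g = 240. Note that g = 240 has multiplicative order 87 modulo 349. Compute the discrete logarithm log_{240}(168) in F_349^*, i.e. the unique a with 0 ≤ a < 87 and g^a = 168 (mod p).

Baby-step giant-step with m = ceil(sqrt(87)) = 10.
Baby table (240^j mod 349 for j=0..9):
  0:1  1:240  2:15  3:110  4:225  5:254  6:234  7:320
  8:20  9:263
Giant step factor: 240^(-10) ≡ 292 (mod 349).
Scan 168·292^i mod 349 for i = 0, 1, …:
  i=0: 168   i=1: 196   i=2: 345   i=3: 228
  i=4: 266   i=5: 194   i=6: 110
Match at i=6, j=3: a = 6·10 + 3 = 63.

63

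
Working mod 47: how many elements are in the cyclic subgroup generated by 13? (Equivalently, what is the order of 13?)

The order of 13 must divide p − 1 = 46 = 2 · 23.
Divisors: 1, 2, 23, 46.
Check each in increasing order: 13^1 ≡ 13;  13^2 ≡ 28;  13^23 ≡ 46;  13^46 ≡ 1.
Smallest exponent giving 1 is 46.

46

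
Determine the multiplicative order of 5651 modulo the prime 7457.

The order of 5651 must divide p − 1 = 7456 = 2^5 · 233.
Divisors: 1, 2, 4, 8, 16, 32, 233, 466, 932, 1864, 3728, 7456.
Check each in increasing order: 5651^1 ≡ 5651;  5651^2 ≡ 2927;  5651^4 ≡ 6693;  5651^8 ≡ 2050;  5651^16 ≡ 4209;  5651^32 ≡ 5306;  5651^233 ≡ 6389;  5651^466 ≡ 7160;  5651^932 ≡ 6182;  5651^1864 ≡ 7456;  5651^3728 ≡ 1.
Smallest exponent giving 1 is 3728.

3728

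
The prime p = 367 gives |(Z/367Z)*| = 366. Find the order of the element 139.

The order of 139 must divide p − 1 = 366 = 2 · 3 · 61.
Divisors: 1, 2, 3, 6, 61, 122, 183, 366.
Check each in increasing order: 139^1 ≡ 139;  139^2 ≡ 237;  139^3 ≡ 280;  139^6 ≡ 229;  139^61 ≡ 284;  139^122 ≡ 283;  139^183 ≡ 366;  139^366 ≡ 1.
Smallest exponent giving 1 is 366.

366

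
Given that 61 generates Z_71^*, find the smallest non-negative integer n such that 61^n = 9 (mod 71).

Baby-step giant-step with m = ceil(sqrt(70)) = 9.
Baby table (61^j mod 71 for j=0..8):
  0:1  1:61  2:29  3:65  4:60  5:39  6:36  7:66
  8:50
Giant step factor: 61^(-9) ≡ 47 (mod 71).
Scan 9·47^i mod 71 for i = 0, 1, …:
  i=0: 9   i=1: 68   i=2: 1
Match at i=2, j=0: n = 2·9 + 0 = 18.

18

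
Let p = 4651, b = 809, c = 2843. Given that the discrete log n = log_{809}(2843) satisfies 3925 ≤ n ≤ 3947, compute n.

Compute 809^3925 mod 4651 = 2843, then multiply by 809 repeatedly:
  809^3925=2843
Found 2843 at exponent 3925.

3925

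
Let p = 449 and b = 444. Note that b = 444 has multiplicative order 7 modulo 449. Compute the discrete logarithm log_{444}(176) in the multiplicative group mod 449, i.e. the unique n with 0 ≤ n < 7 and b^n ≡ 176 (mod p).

4

Successive powers of 444 modulo 449:
  444^0=1  444^1=444  444^2=25  444^3=324  444^4=176
So 444^4 ≡ 176 (mod 449), giving n = 4.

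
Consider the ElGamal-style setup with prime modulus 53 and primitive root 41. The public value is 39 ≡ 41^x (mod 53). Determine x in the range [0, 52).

9

Baby-step giant-step with m = ceil(sqrt(52)) = 8.
Baby table (41^j mod 53 for j=0..7):
  0:1  1:41  2:38  3:21  4:13  5:3  6:17  7:8
Giant step factor: 41^(-8) ≡ 16 (mod 53).
Scan 39·16^i mod 53 for i = 0, 1, …:
  i=0: 39   i=1: 41
Match at i=1, j=1: x = 1·8 + 1 = 9.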